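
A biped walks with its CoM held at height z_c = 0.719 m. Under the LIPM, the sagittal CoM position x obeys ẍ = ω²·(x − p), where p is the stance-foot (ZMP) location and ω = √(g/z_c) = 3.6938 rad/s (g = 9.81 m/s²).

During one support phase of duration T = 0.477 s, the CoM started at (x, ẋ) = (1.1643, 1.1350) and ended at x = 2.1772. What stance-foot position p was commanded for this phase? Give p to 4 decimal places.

ωT = 3.6938·0.477 = 1.761943; cosh(ωT) = 2.997725, sinh(ωT) = 2.826014
x(T) = p + (x₀−p)·cosh(ωT) + (ẋ₀/ω)·sinh(ωT) ⇒ p·(1 − cosh) = x(T) − x₀·cosh − (ẋ₀/ω)·sinh
numerator   = 2.1772 − (1.1643)·2.997725 − (1.1350/3.6938)·2.826014 = -2.181406
denominator = 1 − 2.997725 = -1.997725
p = -2.181406 / -1.997725 = 1.0919

p = 1.0919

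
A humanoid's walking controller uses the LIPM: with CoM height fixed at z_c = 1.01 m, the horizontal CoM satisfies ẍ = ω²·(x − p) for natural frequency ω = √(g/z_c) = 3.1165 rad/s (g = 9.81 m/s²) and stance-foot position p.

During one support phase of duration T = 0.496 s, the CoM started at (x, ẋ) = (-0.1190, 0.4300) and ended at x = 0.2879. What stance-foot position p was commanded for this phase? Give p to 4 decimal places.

ωT = 3.1165·0.496 = 1.545784; cosh(ωT) = 2.452397, sinh(ωT) = 2.239252
x(T) = p + (x₀−p)·cosh(ωT) + (ẋ₀/ω)·sinh(ωT) ⇒ p·(1 − cosh) = x(T) − x₀·cosh − (ẋ₀/ω)·sinh
numerator   = 0.2879 − (-0.1190)·2.452397 − (0.4300/3.1165)·2.239252 = 0.270774
denominator = 1 − 2.452397 = -1.452397
p = 0.270774 / -1.452397 = -0.1864

p = -0.1864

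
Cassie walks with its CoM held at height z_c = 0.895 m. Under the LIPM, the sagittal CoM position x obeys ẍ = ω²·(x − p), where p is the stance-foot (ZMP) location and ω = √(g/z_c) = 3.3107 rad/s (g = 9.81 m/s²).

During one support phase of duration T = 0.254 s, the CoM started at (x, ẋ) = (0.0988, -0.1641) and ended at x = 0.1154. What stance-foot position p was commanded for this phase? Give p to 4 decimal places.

p = -0.0702

ωT = 3.3107·0.254 = 0.840918; cosh(ωT) = 1.374904, sinh(ωT) = 0.943590
x(T) = p + (x₀−p)·cosh(ωT) + (ẋ₀/ω)·sinh(ωT) ⇒ p·(1 − cosh) = x(T) − x₀·cosh − (ẋ₀/ω)·sinh
numerator   = 0.1154 − (0.0988)·1.374904 − (-0.1641/3.3107)·0.943590 = 0.026330
denominator = 1 − 1.374904 = -0.374904
p = 0.026330 / -0.374904 = -0.0702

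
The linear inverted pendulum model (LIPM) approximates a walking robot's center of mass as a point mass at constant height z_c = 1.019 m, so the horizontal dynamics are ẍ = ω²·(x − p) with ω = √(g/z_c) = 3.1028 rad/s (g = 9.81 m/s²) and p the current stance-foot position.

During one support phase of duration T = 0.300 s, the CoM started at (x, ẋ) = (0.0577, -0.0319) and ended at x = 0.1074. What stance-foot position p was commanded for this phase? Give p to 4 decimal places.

p = -0.0727

ωT = 3.1028·0.300 = 0.930840; cosh(ωT) = 1.465431, sinh(ωT) = 1.071208
x(T) = p + (x₀−p)·cosh(ωT) + (ẋ₀/ω)·sinh(ωT) ⇒ p·(1 − cosh) = x(T) − x₀·cosh − (ẋ₀/ω)·sinh
numerator   = 0.1074 − (0.0577)·1.465431 − (-0.0319/3.1028)·1.071208 = 0.033858
denominator = 1 − 1.465431 = -0.465431
p = 0.033858 / -0.465431 = -0.0727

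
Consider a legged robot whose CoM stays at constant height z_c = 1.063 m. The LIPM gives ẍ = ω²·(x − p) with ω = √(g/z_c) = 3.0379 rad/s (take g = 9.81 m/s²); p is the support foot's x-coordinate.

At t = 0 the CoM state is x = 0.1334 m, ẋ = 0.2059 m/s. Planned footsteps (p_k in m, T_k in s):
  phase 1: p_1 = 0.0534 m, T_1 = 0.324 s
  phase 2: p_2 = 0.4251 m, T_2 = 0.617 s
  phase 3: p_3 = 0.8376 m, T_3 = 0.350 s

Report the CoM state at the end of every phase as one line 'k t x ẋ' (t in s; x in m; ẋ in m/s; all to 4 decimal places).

1 0.3240 0.2534 0.5937
2 0.9410 0.4743 0.3205
3 1.2910 0.3833 -0.8882

phase 1: p=0.0534, T=0.324, ωT=0.984280, cosh=1.524796, sinh=1.151088; start (x,ẋ)=(0.133400, 0.205900) → end (x,ẋ)=(0.253401, 0.593707)
phase 2: p=0.4251, T=0.617, ωT=1.874384, cosh=3.335127, sinh=3.181678; start (x,ẋ)=(0.253401, 0.593707) → end (x,ẋ)=(0.474268, 0.320510)
phase 3: p=0.8376, T=0.350, ωT=1.063265, cosh=1.620568, sinh=1.275242; start (x,ẋ)=(0.474268, 0.320510) → end (x,ẋ)=(0.383338, -0.888162)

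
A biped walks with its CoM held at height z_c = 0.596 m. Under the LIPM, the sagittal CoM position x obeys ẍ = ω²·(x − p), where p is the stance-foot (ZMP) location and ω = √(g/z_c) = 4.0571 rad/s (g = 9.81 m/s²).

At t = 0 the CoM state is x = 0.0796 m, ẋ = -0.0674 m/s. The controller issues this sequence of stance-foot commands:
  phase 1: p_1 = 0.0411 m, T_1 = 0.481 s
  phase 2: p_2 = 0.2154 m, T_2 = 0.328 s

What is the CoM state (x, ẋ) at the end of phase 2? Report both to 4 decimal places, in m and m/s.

x = 0.1551, ẋ = -0.0661

phase 1: p=0.0411, T=0.481, ωT=1.951465, cosh=3.590529, sinh=3.448464; start (x,ẋ)=(0.079600, -0.067400) → end (x,ẋ)=(0.122047, 0.296643)
phase 2: p=0.2154, T=0.328, ωT=1.330729, cosh=2.024042, sinh=1.759758; start (x,ẋ)=(0.122047, 0.296643) → end (x,ẋ)=(0.155117, -0.066081)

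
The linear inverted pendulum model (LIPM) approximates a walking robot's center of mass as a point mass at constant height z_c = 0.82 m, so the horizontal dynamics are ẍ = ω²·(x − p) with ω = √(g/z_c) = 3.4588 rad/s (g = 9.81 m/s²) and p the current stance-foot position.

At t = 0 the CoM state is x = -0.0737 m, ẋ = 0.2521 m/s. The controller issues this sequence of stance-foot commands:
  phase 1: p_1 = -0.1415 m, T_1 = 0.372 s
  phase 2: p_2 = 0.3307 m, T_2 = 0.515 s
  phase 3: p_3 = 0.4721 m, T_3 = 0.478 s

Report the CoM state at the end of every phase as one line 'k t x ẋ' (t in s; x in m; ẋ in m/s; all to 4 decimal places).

phase 1: p=-0.1415, T=0.372, ωT=1.286674, cosh=1.948455, sinh=1.672267; start (x,ẋ)=(-0.073700, 0.252100) → end (x,ẋ)=(0.112491, 0.883363)
phase 2: p=0.3307, T=0.515, ωT=1.781282, cosh=3.052943, sinh=2.884521; start (x,ẋ)=(0.112491, 0.883363) → end (x,ẋ)=(0.401215, 0.519791)
phase 3: p=0.4721, T=0.478, ωT=1.653306, cosh=2.707820, sinh=2.516404; start (x,ẋ)=(0.401215, 0.519791) → end (x,ẋ)=(0.658325, 0.790540)

1 0.3720 0.1125 0.8834
2 0.8870 0.4012 0.5198
3 1.3650 0.6583 0.7905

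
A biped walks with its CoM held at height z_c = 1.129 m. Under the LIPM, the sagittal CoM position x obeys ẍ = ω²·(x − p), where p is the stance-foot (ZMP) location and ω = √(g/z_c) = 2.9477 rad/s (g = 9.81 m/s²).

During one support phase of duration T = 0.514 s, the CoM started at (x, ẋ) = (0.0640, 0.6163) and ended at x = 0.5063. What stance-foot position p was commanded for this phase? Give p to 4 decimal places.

ωT = 2.9477·0.514 = 1.515118; cosh(ωT) = 2.384870, sinh(ωT) = 2.165087
x(T) = p + (x₀−p)·cosh(ωT) + (ẋ₀/ω)·sinh(ωT) ⇒ p·(1 − cosh) = x(T) − x₀·cosh − (ẋ₀/ω)·sinh
numerator   = 0.5063 − (0.0640)·2.384870 − (0.6163/2.9477)·2.165087 = -0.099004
denominator = 1 − 2.384870 = -1.384870
p = -0.099004 / -1.384870 = 0.0715

p = 0.0715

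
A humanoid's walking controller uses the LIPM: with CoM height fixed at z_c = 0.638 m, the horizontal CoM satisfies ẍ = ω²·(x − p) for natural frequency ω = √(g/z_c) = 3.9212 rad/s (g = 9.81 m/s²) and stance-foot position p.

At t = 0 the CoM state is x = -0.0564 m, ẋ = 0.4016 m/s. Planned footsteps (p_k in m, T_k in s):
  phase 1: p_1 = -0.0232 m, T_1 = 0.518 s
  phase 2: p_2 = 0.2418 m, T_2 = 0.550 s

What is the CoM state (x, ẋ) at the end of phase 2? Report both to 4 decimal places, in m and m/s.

phase 1: p=-0.0232, T=0.518, ωT=2.031182, cosh=3.877134, sinh=3.745954; start (x,ẋ)=(-0.056400, 0.401600) → end (x,ẋ)=(0.231731, 1.069395)
phase 2: p=0.2418, T=0.550, ωT=2.156660, cosh=4.378968, sinh=4.263257; start (x,ẋ)=(0.231731, 1.069395) → end (x,ẋ)=(1.360388, 4.514517)

x = 1.3604, ẋ = 4.5145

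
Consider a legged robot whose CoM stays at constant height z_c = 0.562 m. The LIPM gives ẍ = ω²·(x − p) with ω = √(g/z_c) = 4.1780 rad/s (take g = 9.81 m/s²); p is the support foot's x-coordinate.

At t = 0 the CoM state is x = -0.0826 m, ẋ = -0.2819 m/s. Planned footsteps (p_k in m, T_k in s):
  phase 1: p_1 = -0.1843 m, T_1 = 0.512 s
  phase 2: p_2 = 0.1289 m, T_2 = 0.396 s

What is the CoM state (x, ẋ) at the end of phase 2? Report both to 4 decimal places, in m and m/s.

x = 0.0419, ẋ = -0.1291

phase 1: p=-0.1843, T=0.512, ωT=2.139136, cosh=4.304927, sinh=4.187170; start (x,ẋ)=(-0.082600, -0.281900) → end (x,ẋ)=(-0.029008, 0.565581)
phase 2: p=0.1289, T=0.396, ωT=1.654488, cosh=2.710796, sinh=2.519606; start (x,ẋ)=(-0.029008, 0.565581) → end (x,ẋ)=(0.041926, -0.129107)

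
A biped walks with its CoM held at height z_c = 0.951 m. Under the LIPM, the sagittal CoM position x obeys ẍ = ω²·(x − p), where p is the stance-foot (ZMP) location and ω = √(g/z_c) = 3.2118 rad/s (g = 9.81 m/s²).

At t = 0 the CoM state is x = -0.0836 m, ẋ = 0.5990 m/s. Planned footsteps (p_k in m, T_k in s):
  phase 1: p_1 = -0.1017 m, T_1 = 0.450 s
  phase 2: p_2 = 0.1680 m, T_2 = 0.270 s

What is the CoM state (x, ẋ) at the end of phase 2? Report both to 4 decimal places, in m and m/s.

phase 1: p=-0.1017, T=0.450, ωT=1.445310, cosh=2.239420, sinh=2.003747; start (x,ẋ)=(-0.083600, 0.599000) → end (x,ẋ)=(0.312532, 1.457898)
phase 2: p=0.1680, T=0.270, ωT=0.867186, cosh=1.400168, sinh=0.980036; start (x,ẋ)=(0.312532, 1.457898) → end (x,ẋ)=(0.815226, 2.496241)

x = 0.8152, ẋ = 2.4962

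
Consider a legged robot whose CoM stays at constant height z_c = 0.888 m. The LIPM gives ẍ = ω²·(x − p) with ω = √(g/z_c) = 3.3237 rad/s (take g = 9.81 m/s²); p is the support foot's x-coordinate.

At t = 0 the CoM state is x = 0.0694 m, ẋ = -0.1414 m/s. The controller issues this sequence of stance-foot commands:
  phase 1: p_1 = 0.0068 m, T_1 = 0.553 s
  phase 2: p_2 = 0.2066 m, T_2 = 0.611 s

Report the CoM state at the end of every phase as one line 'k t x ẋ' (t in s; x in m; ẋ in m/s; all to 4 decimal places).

1 0.5530 0.0782 0.1817
2 1.1640 -0.0864 -0.8941

phase 1: p=0.0068, T=0.553, ωT=1.838006, cosh=3.221565, sinh=3.062431; start (x,ẋ)=(0.069400, -0.141400) → end (x,ẋ)=(0.078185, 0.181651)
phase 2: p=0.2066, T=0.611, ωT=2.030781, cosh=3.875633, sinh=3.744400; start (x,ẋ)=(0.078185, 0.181651) → end (x,ẋ)=(-0.086445, -0.894143)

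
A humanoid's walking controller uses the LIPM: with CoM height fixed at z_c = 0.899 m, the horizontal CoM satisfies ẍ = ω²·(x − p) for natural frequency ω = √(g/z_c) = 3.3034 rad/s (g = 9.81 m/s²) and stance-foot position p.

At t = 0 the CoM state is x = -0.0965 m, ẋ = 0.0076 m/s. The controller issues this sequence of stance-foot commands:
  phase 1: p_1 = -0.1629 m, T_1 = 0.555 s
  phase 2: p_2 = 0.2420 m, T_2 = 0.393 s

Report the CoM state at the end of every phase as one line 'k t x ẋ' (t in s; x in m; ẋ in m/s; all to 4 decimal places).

1 0.5550 0.0571 0.6929
2 0.9480 0.2336 0.3282

phase 1: p=-0.1629, T=0.555, ωT=1.833387, cosh=3.207454, sinh=3.047583; start (x,ẋ)=(-0.096500, 0.007600) → end (x,ẋ)=(0.057086, 0.692851)
phase 2: p=0.2420, T=0.393, ωT=1.298236, cosh=1.967922, sinh=1.694909; start (x,ẋ)=(0.057086, 0.692851) → end (x,ẋ)=(0.233593, 0.328152)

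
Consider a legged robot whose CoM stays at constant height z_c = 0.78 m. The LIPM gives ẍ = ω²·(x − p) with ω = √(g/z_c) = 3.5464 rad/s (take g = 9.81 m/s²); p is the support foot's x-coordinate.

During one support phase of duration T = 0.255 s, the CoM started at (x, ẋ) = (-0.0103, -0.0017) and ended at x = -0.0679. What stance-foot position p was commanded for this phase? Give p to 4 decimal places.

ωT = 3.5464·0.255 = 0.904332; cosh(ωT) = 1.437547, sinh(ωT) = 1.032735
x(T) = p + (x₀−p)·cosh(ωT) + (ẋ₀/ω)·sinh(ωT) ⇒ p·(1 − cosh) = x(T) − x₀·cosh − (ẋ₀/ω)·sinh
numerator   = -0.0679 − (-0.0103)·1.437547 − (-0.0017/3.5464)·1.032735 = -0.052598
denominator = 1 − 1.437547 = -0.437547
p = -0.052598 / -0.437547 = 0.1202

p = 0.1202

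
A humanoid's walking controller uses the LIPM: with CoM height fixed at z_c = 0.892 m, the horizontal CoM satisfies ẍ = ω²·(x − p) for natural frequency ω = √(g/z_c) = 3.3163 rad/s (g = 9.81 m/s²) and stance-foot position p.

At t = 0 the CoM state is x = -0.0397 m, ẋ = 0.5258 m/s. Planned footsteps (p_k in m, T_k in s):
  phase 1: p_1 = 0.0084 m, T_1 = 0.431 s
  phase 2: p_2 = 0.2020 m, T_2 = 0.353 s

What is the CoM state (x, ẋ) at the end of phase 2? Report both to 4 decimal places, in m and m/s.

phase 1: p=0.0084, T=0.431, ωT=1.429325, cosh=2.207676, sinh=1.968205; start (x,ẋ)=(-0.039700, 0.525800) → end (x,ẋ)=(0.214270, 0.846839)
phase 2: p=0.2020, T=0.353, ωT=1.170654, cosh=1.767132, sinh=1.456968; start (x,ẋ)=(0.214270, 0.846839) → end (x,ẋ)=(0.595729, 1.555763)

x = 0.5957, ẋ = 1.5558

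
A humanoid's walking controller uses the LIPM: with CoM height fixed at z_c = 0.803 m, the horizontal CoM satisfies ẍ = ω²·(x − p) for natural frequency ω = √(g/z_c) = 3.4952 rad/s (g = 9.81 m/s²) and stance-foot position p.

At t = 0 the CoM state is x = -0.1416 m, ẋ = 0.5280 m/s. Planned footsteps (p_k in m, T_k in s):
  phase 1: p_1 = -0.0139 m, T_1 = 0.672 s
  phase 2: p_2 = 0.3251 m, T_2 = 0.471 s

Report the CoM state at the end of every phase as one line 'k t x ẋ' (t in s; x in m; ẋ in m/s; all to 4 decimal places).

1 0.6720 0.0951 0.4741
2 1.1430 0.0452 -0.7318

phase 1: p=-0.0139, T=0.672, ωT=2.348774, cosh=5.284106, sinh=5.188620; start (x,ẋ)=(-0.141600, 0.528000) → end (x,ẋ)=(0.095135, 0.474135)
phase 2: p=0.3251, T=0.471, ωT=1.646239, cosh=2.690104, sinh=2.497330; start (x,ẋ)=(0.095135, 0.474135) → end (x,ẋ)=(0.045241, -0.731817)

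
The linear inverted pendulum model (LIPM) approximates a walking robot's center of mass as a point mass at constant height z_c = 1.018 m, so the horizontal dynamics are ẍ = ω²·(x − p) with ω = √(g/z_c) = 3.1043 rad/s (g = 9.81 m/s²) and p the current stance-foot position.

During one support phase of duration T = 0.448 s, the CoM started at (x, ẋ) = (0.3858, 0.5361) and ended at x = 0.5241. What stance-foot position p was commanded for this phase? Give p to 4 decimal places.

ωT = 3.1043·0.448 = 1.390726; cosh(ωT) = 2.133331, sinh(ωT) = 1.884437
x(T) = p + (x₀−p)·cosh(ωT) + (ẋ₀/ω)·sinh(ωT) ⇒ p·(1 − cosh) = x(T) − x₀·cosh − (ẋ₀/ω)·sinh
numerator   = 0.5241 − (0.3858)·2.133331 − (0.5361/3.1043)·1.884437 = -0.624374
denominator = 1 − 2.133331 = -1.133331
p = -0.624374 / -1.133331 = 0.5509

p = 0.5509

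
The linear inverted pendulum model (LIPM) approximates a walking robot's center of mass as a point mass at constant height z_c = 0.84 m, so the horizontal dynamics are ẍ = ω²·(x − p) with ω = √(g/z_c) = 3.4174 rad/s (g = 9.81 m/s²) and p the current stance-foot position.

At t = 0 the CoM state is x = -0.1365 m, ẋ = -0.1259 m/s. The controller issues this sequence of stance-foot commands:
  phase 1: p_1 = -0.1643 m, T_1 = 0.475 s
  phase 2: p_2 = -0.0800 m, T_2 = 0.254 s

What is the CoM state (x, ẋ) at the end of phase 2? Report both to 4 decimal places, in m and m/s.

phase 1: p=-0.1643, T=0.475, ωT=1.623265, cosh=2.633435, sinh=2.436181; start (x,ẋ)=(-0.136500, -0.125900) → end (x,ẋ)=(-0.180842, -0.100103)
phase 2: p=-0.0800, T=0.254, ωT=0.868020, cosh=1.400985, sinh=0.981203; start (x,ẋ)=(-0.180842, -0.100103) → end (x,ẋ)=(-0.250019, -0.478381)

x = -0.2500, ẋ = -0.4784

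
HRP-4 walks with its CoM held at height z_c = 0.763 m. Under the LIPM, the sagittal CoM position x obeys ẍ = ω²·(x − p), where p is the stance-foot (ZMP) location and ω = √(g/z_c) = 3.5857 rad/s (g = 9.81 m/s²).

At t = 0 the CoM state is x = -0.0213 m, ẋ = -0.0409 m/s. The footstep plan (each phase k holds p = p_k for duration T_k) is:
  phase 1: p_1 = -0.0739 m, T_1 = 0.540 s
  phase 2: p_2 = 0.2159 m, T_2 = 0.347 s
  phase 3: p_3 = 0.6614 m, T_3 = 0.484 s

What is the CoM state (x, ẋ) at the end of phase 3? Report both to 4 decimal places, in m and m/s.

x = -0.6898, ẋ = -4.5122

phase 1: p=-0.0739, T=0.540, ωT=1.936278, cosh=3.538569, sinh=3.394329; start (x,ẋ)=(-0.021300, -0.040900) → end (x,ẋ)=(0.073512, 0.495470)
phase 2: p=0.2159, T=0.347, ωT=1.244238, cosh=1.879225, sinh=1.591064; start (x,ẋ)=(0.073512, 0.495470) → end (x,ẋ)=(0.168172, 0.118762)
phase 3: p=0.6614, T=0.484, ωT=1.735479, cosh=2.923979, sinh=2.747663; start (x,ẋ)=(0.168172, 0.118762) → end (x,ẋ)=(-0.689782, -4.512169)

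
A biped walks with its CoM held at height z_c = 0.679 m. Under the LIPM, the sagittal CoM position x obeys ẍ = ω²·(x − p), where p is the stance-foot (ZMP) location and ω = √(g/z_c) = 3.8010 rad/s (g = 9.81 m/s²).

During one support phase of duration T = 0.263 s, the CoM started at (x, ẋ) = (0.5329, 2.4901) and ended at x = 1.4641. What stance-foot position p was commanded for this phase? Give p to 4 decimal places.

ωT = 3.8010·0.263 = 0.999663; cosh(ωT) = 1.542685, sinh(ωT) = 1.174681
x(T) = p + (x₀−p)·cosh(ωT) + (ẋ₀/ω)·sinh(ωT) ⇒ p·(1 − cosh) = x(T) − x₀·cosh − (ẋ₀/ω)·sinh
numerator   = 1.4641 − (0.5329)·1.542685 − (2.4901/3.8010)·1.174681 = -0.127550
denominator = 1 − 1.542685 = -0.542685
p = -0.127550 / -0.542685 = 0.2350

p = 0.2350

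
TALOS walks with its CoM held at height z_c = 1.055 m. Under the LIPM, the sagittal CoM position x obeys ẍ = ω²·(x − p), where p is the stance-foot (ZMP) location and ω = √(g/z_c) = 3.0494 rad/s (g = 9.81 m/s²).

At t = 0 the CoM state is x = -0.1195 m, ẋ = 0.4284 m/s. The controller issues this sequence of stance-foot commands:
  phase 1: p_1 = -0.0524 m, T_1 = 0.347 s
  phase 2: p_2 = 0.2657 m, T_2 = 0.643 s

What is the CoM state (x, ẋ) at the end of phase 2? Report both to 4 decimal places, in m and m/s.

x = -0.1407, ẋ = -1.0718

phase 1: p=-0.0524, T=0.347, ωT=1.058142, cosh=1.614056, sinh=1.266956; start (x,ẋ)=(-0.119500, 0.428400) → end (x,ẋ)=(0.017287, 0.432224)
phase 2: p=0.2657, T=0.643, ωT=1.960764, cosh=3.622753, sinh=3.482002; start (x,ẋ)=(0.017287, 0.432224) → end (x,ẋ)=(-0.140697, -1.071811)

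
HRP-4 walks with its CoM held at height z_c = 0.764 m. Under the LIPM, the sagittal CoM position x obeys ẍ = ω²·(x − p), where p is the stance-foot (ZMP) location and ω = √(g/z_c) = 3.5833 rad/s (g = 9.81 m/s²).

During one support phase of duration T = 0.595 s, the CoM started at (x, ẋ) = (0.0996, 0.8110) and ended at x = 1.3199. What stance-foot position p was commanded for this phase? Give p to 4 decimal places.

p = 0.0143

ωT = 3.5833·0.595 = 2.132063; cosh(ωT) = 4.275421, sinh(ωT) = 4.156828
x(T) = p + (x₀−p)·cosh(ωT) + (ẋ₀/ω)·sinh(ωT) ⇒ p·(1 − cosh) = x(T) − x₀·cosh − (ẋ₀/ω)·sinh
numerator   = 1.3199 − (0.0996)·4.275421 − (0.8110/3.5833)·4.156828 = -0.046737
denominator = 1 − 4.275421 = -3.275421
p = -0.046737 / -3.275421 = 0.0143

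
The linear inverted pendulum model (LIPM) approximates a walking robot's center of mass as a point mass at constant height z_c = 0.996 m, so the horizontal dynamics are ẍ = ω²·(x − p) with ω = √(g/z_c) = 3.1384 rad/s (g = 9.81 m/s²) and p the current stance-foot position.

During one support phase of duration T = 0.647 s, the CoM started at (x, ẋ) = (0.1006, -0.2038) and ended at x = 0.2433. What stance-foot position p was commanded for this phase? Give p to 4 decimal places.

ωT = 3.1384·0.647 = 2.030545; cosh(ωT) = 3.874750, sinh(ωT) = 3.743486
x(T) = p + (x₀−p)·cosh(ωT) + (ẋ₀/ω)·sinh(ωT) ⇒ p·(1 − cosh) = x(T) − x₀·cosh − (ẋ₀/ω)·sinh
numerator   = 0.2433 − (0.1006)·3.874750 − (-0.2038/3.1384)·3.743486 = 0.096593
denominator = 1 − 3.874750 = -2.874750
p = 0.096593 / -2.874750 = -0.0336

p = -0.0336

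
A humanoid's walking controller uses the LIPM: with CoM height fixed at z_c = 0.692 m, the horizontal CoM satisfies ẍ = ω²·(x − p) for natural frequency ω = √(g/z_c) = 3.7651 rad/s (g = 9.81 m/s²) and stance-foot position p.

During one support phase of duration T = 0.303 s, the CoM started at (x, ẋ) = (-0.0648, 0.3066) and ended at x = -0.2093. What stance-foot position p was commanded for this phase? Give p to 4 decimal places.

p = 0.2926

ωT = 3.7651·0.303 = 1.140825; cosh(ωT) = 1.724453, sinh(ωT) = 1.404897
x(T) = p + (x₀−p)·cosh(ωT) + (ẋ₀/ω)·sinh(ωT) ⇒ p·(1 − cosh) = x(T) − x₀·cosh − (ẋ₀/ω)·sinh
numerator   = -0.2093 − (-0.0648)·1.724453 − (0.3066/3.7651)·1.404897 = -0.211959
denominator = 1 − 1.724453 = -0.724453
p = -0.211959 / -0.724453 = 0.2926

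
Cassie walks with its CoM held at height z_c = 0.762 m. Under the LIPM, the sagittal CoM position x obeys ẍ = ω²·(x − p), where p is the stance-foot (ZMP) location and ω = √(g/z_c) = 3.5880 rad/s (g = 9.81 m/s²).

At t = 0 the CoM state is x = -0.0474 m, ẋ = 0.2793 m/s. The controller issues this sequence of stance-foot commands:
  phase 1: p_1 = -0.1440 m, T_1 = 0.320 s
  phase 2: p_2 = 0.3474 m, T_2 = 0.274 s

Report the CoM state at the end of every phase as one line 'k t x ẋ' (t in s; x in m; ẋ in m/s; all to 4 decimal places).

1 0.3200 0.1339 0.9759
2 0.5940 0.3348 0.6064

phase 1: p=-0.1440, T=0.320, ωT=1.148160, cosh=1.734804, sinh=1.417584; start (x,ẋ)=(-0.047400, 0.279300) → end (x,ẋ)=(0.133931, 0.975866)
phase 2: p=0.3474, T=0.274, ωT=0.983112, cosh=1.523453, sinh=1.149308; start (x,ẋ)=(0.133931, 0.975866) → end (x,ẋ)=(0.334779, 0.606399)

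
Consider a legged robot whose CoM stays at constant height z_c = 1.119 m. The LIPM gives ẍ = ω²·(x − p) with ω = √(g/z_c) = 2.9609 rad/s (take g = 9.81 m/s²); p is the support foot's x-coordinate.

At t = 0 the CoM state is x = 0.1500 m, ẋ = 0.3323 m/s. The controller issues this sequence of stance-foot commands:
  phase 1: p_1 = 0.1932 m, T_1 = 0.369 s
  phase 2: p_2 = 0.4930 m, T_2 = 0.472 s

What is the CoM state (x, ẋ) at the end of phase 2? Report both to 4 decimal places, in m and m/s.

x = 0.2595, ẋ = -0.4339

phase 1: p=0.1932, T=0.369, ωT=1.092572, cosh=1.658643, sinh=1.323291; start (x,ẋ)=(0.150000, 0.332300) → end (x,ẋ)=(0.270059, 0.381904)
phase 2: p=0.4930, T=0.472, ωT=1.397545, cosh=2.146230, sinh=1.899026; start (x,ẋ)=(0.270059, 0.381904) → end (x,ẋ)=(0.259458, -0.433907)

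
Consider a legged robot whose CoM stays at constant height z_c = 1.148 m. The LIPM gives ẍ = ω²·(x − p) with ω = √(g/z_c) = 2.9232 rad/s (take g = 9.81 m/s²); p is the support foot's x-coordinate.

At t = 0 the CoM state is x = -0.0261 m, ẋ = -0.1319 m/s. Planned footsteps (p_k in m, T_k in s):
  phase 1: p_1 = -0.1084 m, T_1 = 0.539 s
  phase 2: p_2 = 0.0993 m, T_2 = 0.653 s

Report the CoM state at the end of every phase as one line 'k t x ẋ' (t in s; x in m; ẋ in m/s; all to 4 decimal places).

phase 1: p=-0.1084, T=0.539, ωT=1.575605, cosh=2.520273, sinh=2.313391; start (x,ẋ)=(-0.026100, -0.131900) → end (x,ẋ)=(-0.005366, 0.224130)
phase 2: p=0.0993, T=0.653, ωT=1.908850, cosh=3.446788, sinh=3.298537; start (x,ẋ)=(-0.005366, 0.224130) → end (x,ẋ)=(-0.008553, -0.236689)

1 0.5390 -0.0054 0.2241
2 1.1920 -0.0086 -0.2367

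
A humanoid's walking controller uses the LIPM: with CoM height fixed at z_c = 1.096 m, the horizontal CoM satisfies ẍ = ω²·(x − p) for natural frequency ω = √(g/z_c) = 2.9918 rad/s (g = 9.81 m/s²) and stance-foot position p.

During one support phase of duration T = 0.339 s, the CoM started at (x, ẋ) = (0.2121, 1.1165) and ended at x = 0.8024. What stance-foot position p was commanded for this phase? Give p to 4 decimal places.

p = -0.0442

ωT = 2.9918·0.339 = 1.014220; cosh(ωT) = 1.559949, sinh(ωT) = 1.197264
x(T) = p + (x₀−p)·cosh(ωT) + (ẋ₀/ω)·sinh(ωT) ⇒ p·(1 − cosh) = x(T) − x₀·cosh − (ẋ₀/ω)·sinh
numerator   = 0.8024 − (0.2121)·1.559949 − (1.1165/2.9918)·1.197264 = 0.024732
denominator = 1 − 1.559949 = -0.559949
p = 0.024732 / -0.559949 = -0.0442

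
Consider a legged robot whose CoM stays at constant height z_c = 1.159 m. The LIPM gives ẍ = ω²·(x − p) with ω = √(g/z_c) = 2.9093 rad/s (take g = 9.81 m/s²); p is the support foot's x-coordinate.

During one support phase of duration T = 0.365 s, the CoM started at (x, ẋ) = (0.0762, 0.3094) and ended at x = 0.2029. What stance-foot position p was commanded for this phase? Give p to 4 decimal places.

ωT = 2.9093·0.365 = 1.061894; cosh(ωT) = 1.618822, sinh(ωT) = 1.273022
x(T) = p + (x₀−p)·cosh(ωT) + (ẋ₀/ω)·sinh(ωT) ⇒ p·(1 − cosh) = x(T) − x₀·cosh − (ẋ₀/ω)·sinh
numerator   = 0.2029 − (0.0762)·1.618822 − (0.3094/2.9093)·1.273022 = -0.055838
denominator = 1 − 1.618822 = -0.618822
p = -0.055838 / -0.618822 = 0.0902

p = 0.0902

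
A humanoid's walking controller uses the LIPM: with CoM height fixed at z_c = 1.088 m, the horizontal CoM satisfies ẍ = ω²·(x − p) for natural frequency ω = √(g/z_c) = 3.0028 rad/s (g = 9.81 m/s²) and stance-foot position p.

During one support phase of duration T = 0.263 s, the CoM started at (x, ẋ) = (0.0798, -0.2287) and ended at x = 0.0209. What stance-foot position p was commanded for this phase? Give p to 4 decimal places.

ωT = 3.0028·0.263 = 0.789736; cosh(ωT) = 1.328390, sinh(ωT) = 0.874426
x(T) = p + (x₀−p)·cosh(ωT) + (ẋ₀/ω)·sinh(ωT) ⇒ p·(1 − cosh) = x(T) − x₀·cosh − (ẋ₀/ω)·sinh
numerator   = 0.0209 − (0.0798)·1.328390 − (-0.2287/3.0028)·0.874426 = -0.018507
denominator = 1 − 1.328390 = -0.328390
p = -0.018507 / -0.328390 = 0.0564

p = 0.0564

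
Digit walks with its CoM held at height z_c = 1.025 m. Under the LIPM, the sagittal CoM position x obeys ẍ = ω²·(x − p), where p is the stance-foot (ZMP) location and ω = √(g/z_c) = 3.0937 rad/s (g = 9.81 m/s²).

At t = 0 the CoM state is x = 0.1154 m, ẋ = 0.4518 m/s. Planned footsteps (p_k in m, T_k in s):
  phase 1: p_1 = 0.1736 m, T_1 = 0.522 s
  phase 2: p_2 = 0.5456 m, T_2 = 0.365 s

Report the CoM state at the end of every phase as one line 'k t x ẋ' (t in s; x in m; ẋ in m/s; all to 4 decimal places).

1 0.5220 0.3741 0.7459
2 0.8870 0.5866 0.5394

phase 1: p=0.1736, T=0.522, ωT=1.614911, cosh=2.613175, sinh=2.414267; start (x,ẋ)=(0.115400, 0.451800) → end (x,ẋ)=(0.374090, 0.745936)
phase 2: p=0.5456, T=0.365, ωT=1.129201, cosh=1.708237, sinh=1.384945; start (x,ẋ)=(0.374090, 0.745936) → end (x,ẋ)=(0.586550, 0.539381)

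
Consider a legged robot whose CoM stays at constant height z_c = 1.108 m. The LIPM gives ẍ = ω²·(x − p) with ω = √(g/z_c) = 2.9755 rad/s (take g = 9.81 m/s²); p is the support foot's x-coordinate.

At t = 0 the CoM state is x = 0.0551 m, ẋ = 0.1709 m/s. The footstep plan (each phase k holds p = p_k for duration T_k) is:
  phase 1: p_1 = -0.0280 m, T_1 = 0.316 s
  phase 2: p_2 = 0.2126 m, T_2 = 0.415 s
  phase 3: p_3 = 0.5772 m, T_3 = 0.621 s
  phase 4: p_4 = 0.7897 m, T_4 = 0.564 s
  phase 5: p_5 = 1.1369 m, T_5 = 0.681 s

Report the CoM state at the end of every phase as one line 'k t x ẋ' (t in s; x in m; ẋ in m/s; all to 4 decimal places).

1 0.3160 0.1569 0.5205
2 0.7310 0.3841 0.7098
3 1.3520 0.6872 0.5298
4 1.9160 0.9659 0.6802
5 2.5970 1.3291 0.7287

phase 1: p=-0.0280, T=0.316, ωT=0.940258, cosh=1.475585, sinh=1.085057; start (x,ẋ)=(0.055100, 0.170900) → end (x,ẋ)=(0.156942, 0.520473)
phase 2: p=0.2126, T=0.415, ωT=1.234832, cosh=1.864343, sinh=1.573460; start (x,ẋ)=(0.156942, 0.520473) → end (x,ẋ)=(0.384063, 0.709760)
phase 3: p=0.5772, T=0.621, ωT=1.847785, cosh=3.251669, sinh=3.094083; start (x,ẋ)=(0.384063, 0.709760) → end (x,ẋ)=(0.687230, 0.529803)
phase 4: p=0.7897, T=0.564, ωT=1.678182, cosh=2.771262, sinh=2.584549; start (x,ẋ)=(0.687230, 0.529803) → end (x,ẋ)=(0.965921, 0.680195)
phase 5: p=1.1369, T=0.681, ωT=2.026315, cosh=3.858952, sinh=3.727132; start (x,ẋ)=(0.965921, 0.680195) → end (x,ẋ)=(1.329117, 0.728668)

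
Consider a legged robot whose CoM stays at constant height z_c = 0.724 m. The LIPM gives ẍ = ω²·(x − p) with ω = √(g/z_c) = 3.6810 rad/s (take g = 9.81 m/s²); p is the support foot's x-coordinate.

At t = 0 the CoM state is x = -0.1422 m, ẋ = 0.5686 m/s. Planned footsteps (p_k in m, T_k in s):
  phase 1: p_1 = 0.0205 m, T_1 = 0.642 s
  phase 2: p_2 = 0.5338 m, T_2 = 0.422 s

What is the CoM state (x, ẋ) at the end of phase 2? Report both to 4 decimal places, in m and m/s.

x = -0.9437, ẋ = -5.0156

phase 1: p=0.0205, T=0.642, ωT=2.363202, cosh=5.359518, sinh=5.265400; start (x,ẋ)=(-0.142200, 0.568600) → end (x,ẋ)=(-0.038153, -0.106019)
phase 2: p=0.5338, T=0.422, ωT=1.553382, cosh=2.469481, sinh=2.257950; start (x,ẋ)=(-0.038153, -0.106019) → end (x,ẋ)=(-0.943660, -5.015608)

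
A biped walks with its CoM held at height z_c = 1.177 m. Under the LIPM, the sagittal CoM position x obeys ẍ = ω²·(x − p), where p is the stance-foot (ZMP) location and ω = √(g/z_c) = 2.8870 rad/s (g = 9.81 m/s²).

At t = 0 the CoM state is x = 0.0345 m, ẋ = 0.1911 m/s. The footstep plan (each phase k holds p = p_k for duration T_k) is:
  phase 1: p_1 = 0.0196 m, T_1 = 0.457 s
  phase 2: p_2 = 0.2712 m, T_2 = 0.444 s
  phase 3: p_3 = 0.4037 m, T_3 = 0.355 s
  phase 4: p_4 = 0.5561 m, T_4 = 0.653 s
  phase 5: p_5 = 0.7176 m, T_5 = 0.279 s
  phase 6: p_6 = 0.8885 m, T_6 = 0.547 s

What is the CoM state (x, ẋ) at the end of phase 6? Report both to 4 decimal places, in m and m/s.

phase 1: p=0.0196, T=0.457, ωT=1.319359, cosh=2.004165, sinh=1.736858; start (x,ẋ)=(0.034500, 0.191100) → end (x,ẋ)=(0.164430, 0.457709)
phase 2: p=0.2712, T=0.444, ωT=1.281828, cosh=1.940375, sinh=1.662845; start (x,ẋ)=(0.164430, 0.457709) → end (x,ẋ)=(0.327657, 0.375565)
phase 3: p=0.4037, T=0.355, ωT=1.024885, cosh=1.572806, sinh=1.213969; start (x,ẋ)=(0.327657, 0.375565) → end (x,ẋ)=(0.442022, 0.324181)
phase 4: p=0.5561, T=0.653, ωT=1.885211, cosh=3.369771, sinh=3.217974; start (x,ẋ)=(0.442022, 0.324181) → end (x,ẋ)=(0.533029, 0.032597)
phase 5: p=0.7176, T=0.279, ωT=0.805473, cosh=1.342316, sinh=0.895439; start (x,ẋ)=(0.533029, 0.032597) → end (x,ẋ)=(0.479957, -0.433386)
phase 6: p=0.8885, T=0.547, ωT=1.579189, cosh=2.528581, sinh=2.322439; start (x,ẋ)=(0.479957, -0.433386) → end (x,ẋ)=(-0.493169, -3.835081)

x = -0.4932, ẋ = -3.8351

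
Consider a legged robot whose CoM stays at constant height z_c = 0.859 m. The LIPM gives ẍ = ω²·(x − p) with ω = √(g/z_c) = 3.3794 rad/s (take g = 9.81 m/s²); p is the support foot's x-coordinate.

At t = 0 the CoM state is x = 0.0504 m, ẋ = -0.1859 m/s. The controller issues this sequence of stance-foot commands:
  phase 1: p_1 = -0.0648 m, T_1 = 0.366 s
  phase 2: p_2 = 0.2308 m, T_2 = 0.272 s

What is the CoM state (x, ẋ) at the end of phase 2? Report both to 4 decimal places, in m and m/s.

phase 1: p=-0.0648, T=0.366, ωT=1.236860, cosh=1.867538, sinh=1.577244; start (x,ẋ)=(0.050400, -0.185900) → end (x,ẋ)=(0.063577, 0.266856)
phase 2: p=0.2308, T=0.272, ωT=0.919197, cosh=1.453057, sinh=1.054218; start (x,ẋ)=(0.063577, 0.266856) → end (x,ẋ)=(0.071062, -0.207997)

x = 0.0711, ẋ = -0.2080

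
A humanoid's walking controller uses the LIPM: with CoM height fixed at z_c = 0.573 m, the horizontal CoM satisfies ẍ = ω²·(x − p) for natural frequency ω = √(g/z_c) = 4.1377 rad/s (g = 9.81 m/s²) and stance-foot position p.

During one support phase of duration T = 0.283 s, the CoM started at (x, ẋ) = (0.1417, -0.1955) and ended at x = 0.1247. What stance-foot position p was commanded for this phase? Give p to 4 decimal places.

ωT = 4.1377·0.283 = 1.170969; cosh(ωT) = 1.767591, sinh(ωT) = 1.457525
x(T) = p + (x₀−p)·cosh(ωT) + (ẋ₀/ω)·sinh(ωT) ⇒ p·(1 − cosh) = x(T) − x₀·cosh − (ẋ₀/ω)·sinh
numerator   = 0.1247 − (0.1417)·1.767591 − (-0.1955/4.1377)·1.457525 = -0.056902
denominator = 1 − 1.767591 = -0.767591
p = -0.056902 / -0.767591 = 0.0741

p = 0.0741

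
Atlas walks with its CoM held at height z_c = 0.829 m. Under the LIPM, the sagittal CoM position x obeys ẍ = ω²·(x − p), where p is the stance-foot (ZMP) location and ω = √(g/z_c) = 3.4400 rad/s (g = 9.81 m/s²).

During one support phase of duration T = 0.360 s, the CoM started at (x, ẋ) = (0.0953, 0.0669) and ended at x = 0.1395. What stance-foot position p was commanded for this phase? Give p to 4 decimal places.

p = 0.0798

ωT = 3.4400·0.360 = 1.238400; cosh(ωT) = 1.869968, sinh(ωT) = 1.580121
x(T) = p + (x₀−p)·cosh(ωT) + (ẋ₀/ω)·sinh(ωT) ⇒ p·(1 − cosh) = x(T) − x₀·cosh − (ẋ₀/ω)·sinh
numerator   = 0.1395 − (0.0953)·1.869968 − (0.0669/3.4400)·1.580121 = -0.069438
denominator = 1 − 1.869968 = -0.869968
p = -0.069438 / -0.869968 = 0.0798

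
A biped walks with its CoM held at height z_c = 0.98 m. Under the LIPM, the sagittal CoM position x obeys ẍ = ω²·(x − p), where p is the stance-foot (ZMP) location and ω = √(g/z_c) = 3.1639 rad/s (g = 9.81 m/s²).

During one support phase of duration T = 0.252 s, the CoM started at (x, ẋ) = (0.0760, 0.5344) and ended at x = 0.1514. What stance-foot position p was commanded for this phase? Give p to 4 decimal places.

ωT = 3.1639·0.252 = 0.797303; cosh(ωT) = 1.335044, sinh(ωT) = 0.884502
x(T) = p + (x₀−p)·cosh(ωT) + (ẋ₀/ω)·sinh(ωT) ⇒ p·(1 − cosh) = x(T) − x₀·cosh − (ẋ₀/ω)·sinh
numerator   = 0.1514 − (0.0760)·1.335044 − (0.5344/3.1639)·0.884502 = -0.099461
denominator = 1 − 1.335044 = -0.335044
p = -0.099461 / -0.335044 = 0.2969

p = 0.2969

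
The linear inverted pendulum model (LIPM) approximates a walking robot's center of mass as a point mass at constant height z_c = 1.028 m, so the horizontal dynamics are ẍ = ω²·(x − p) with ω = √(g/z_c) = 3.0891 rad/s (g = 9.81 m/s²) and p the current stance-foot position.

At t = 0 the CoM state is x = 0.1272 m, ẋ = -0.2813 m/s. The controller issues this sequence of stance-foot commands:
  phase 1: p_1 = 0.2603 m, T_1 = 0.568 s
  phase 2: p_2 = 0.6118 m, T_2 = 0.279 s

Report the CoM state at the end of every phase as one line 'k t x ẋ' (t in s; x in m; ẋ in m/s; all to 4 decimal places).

phase 1: p=0.2603, T=0.568, ωT=1.754609, cosh=2.977080, sinh=2.804105; start (x,ẋ)=(0.127200, -0.281300) → end (x,ẋ)=(-0.391297, -1.990386)
phase 2: p=0.6118, T=0.279, ωT=0.861859, cosh=1.394967, sinh=0.972591; start (x,ẋ)=(-0.391297, -1.990386) → end (x,ẋ)=(-1.414153, -5.790259)

1 0.5680 -0.3913 -1.9904
2 0.8470 -1.4142 -5.7903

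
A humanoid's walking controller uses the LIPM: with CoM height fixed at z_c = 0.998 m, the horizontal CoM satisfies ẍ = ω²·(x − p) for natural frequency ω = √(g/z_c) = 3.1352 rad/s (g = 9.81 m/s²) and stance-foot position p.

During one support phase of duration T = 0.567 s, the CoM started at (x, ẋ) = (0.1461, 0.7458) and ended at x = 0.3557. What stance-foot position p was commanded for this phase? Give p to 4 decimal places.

ωT = 3.1352·0.567 = 1.777658; cosh(ωT) = 3.042510, sinh(ωT) = 2.873477
x(T) = p + (x₀−p)·cosh(ωT) + (ẋ₀/ω)·sinh(ωT) ⇒ p·(1 − cosh) = x(T) − x₀·cosh − (ẋ₀/ω)·sinh
numerator   = 0.3557 − (0.1461)·3.042510 − (0.7458/3.1352)·2.873477 = -0.772352
denominator = 1 − 3.042510 = -2.042510
p = -0.772352 / -2.042510 = 0.3781

p = 0.3781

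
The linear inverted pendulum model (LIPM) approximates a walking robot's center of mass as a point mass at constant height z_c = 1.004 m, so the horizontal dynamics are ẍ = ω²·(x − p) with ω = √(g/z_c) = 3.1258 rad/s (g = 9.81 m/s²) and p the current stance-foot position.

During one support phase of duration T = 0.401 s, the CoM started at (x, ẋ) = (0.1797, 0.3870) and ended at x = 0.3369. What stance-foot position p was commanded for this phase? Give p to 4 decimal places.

p = 0.2266

ωT = 3.1258·0.401 = 1.253446; cosh(ωT) = 1.893955, sinh(ωT) = 1.608436
x(T) = p + (x₀−p)·cosh(ωT) + (ẋ₀/ω)·sinh(ωT) ⇒ p·(1 − cosh) = x(T) − x₀·cosh − (ẋ₀/ω)·sinh
numerator   = 0.3369 − (0.1797)·1.893955 − (0.3870/3.1258)·1.608436 = -0.202581
denominator = 1 − 1.893955 = -0.893955
p = -0.202581 / -0.893955 = 0.2266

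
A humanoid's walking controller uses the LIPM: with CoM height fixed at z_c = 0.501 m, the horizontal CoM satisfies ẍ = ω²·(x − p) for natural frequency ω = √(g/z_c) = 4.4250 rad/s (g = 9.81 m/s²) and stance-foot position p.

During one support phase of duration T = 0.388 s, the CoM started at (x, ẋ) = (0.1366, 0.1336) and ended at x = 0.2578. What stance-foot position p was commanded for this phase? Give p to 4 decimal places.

p = 0.1153

ωT = 4.4250·0.388 = 1.716900; cosh(ωT) = 2.873433, sinh(ωT) = 2.693811
x(T) = p + (x₀−p)·cosh(ωT) + (ẋ₀/ω)·sinh(ωT) ⇒ p·(1 − cosh) = x(T) − x₀·cosh − (ẋ₀/ω)·sinh
numerator   = 0.2578 − (0.1366)·2.873433 − (0.1336/4.4250)·2.693811 = -0.216043
denominator = 1 − 2.873433 = -1.873433
p = -0.216043 / -1.873433 = 0.1153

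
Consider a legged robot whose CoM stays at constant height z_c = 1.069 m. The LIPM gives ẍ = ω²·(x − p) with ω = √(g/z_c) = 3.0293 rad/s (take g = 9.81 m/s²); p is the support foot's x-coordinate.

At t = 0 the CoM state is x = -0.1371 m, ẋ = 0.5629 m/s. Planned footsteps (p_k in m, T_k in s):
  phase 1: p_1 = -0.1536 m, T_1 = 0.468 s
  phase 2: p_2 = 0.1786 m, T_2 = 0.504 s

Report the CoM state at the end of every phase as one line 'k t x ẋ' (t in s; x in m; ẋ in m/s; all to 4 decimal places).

1 0.4680 0.2434 1.3270
2 0.9720 1.2956 3.6292

phase 1: p=-0.1536, T=0.468, ωT=1.417712, cosh=2.184967, sinh=1.942700; start (x,ẋ)=(-0.137100, 0.562900) → end (x,ẋ)=(0.243442, 1.327021)
phase 2: p=0.1786, T=0.504, ωT=1.526767, cosh=2.410254, sinh=2.193017; start (x,ẋ)=(0.243442, 1.327021) → end (x,ẋ)=(1.295562, 3.629220)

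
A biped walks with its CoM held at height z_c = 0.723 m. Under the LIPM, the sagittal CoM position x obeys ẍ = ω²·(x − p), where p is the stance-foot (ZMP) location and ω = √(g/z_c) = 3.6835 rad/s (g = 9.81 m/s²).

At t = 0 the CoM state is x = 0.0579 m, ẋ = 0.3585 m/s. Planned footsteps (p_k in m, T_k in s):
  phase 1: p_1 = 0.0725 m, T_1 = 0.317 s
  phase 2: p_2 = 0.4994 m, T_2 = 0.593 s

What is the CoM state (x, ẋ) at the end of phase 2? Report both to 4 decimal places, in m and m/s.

phase 1: p=0.0725, T=0.317, ωT=1.167669, cosh=1.762792, sinh=1.451701; start (x,ẋ)=(0.057900, 0.358500) → end (x,ẋ)=(0.188051, 0.553890)
phase 2: p=0.4994, T=0.593, ωT=2.184315, cosh=4.498560, sinh=4.386005; start (x,ẋ)=(0.188051, 0.553890) → end (x,ẋ)=(-0.241695, -2.538396)

x = -0.2417, ẋ = -2.5384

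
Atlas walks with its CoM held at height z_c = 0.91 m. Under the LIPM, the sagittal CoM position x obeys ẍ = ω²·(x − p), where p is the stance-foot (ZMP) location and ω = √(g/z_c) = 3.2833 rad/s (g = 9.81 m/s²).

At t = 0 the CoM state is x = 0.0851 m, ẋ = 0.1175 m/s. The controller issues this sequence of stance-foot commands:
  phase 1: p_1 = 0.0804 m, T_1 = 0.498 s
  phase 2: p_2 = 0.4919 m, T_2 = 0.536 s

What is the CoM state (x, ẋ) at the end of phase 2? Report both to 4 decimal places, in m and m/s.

phase 1: p=0.0804, T=0.498, ωT=1.635083, cosh=2.662411, sinh=2.467475; start (x,ẋ)=(0.085100, 0.117500) → end (x,ẋ)=(0.181217, 0.350910)
phase 2: p=0.4919, T=0.536, ωT=1.759849, cosh=2.991815, sinh=2.819744; start (x,ẋ)=(0.181217, 0.350910) → end (x,ẋ)=(-0.136239, -1.826463)

x = -0.1362, ẋ = -1.8265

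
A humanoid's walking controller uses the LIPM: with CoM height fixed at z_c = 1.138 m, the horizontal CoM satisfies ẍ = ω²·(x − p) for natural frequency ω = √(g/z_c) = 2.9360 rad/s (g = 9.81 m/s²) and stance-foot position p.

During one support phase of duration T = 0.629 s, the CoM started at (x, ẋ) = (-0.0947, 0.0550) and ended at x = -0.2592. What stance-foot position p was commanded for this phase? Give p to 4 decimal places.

ωT = 2.9360·0.629 = 1.846744; cosh(ωT) = 3.248448, sinh(ωT) = 3.090698
x(T) = p + (x₀−p)·cosh(ωT) + (ẋ₀/ω)·sinh(ωT) ⇒ p·(1 − cosh) = x(T) − x₀·cosh − (ẋ₀/ω)·sinh
numerator   = -0.2592 − (-0.0947)·3.248448 − (0.0550/2.9360)·3.090698 = -0.009470
denominator = 1 − 3.248448 = -2.248448
p = -0.009470 / -2.248448 = 0.0042

p = 0.0042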